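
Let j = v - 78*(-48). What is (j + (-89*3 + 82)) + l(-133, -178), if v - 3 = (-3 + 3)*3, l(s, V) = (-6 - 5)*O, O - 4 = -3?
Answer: 3551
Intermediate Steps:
O = 1 (O = 4 - 3 = 1)
l(s, V) = -11 (l(s, V) = (-6 - 5)*1 = -11*1 = -11)
v = 3 (v = 3 + (-3 + 3)*3 = 3 + 0*3 = 3 + 0 = 3)
j = 3747 (j = 3 - 78*(-48) = 3 + 3744 = 3747)
(j + (-89*3 + 82)) + l(-133, -178) = (3747 + (-89*3 + 82)) - 11 = (3747 + (-267 + 82)) - 11 = (3747 - 185) - 11 = 3562 - 11 = 3551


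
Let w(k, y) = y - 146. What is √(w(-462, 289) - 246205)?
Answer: I*√246062 ≈ 496.05*I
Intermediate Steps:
w(k, y) = -146 + y
√(w(-462, 289) - 246205) = √((-146 + 289) - 246205) = √(143 - 246205) = √(-246062) = I*√246062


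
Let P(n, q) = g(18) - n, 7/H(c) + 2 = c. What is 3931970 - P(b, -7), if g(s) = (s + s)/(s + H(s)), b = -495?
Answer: 1159784549/295 ≈ 3.9315e+6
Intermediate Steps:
H(c) = 7/(-2 + c)
g(s) = 2*s/(s + 7/(-2 + s)) (g(s) = (s + s)/(s + 7/(-2 + s)) = (2*s)/(s + 7/(-2 + s)) = 2*s/(s + 7/(-2 + s)))
P(n, q) = 576/295 - n (P(n, q) = 2*18*(-2 + 18)/(7 + 18*(-2 + 18)) - n = 2*18*16/(7 + 18*16) - n = 2*18*16/(7 + 288) - n = 2*18*16/295 - n = 2*18*(1/295)*16 - n = 576/295 - n)
3931970 - P(b, -7) = 3931970 - (576/295 - 1*(-495)) = 3931970 - (576/295 + 495) = 3931970 - 1*146601/295 = 3931970 - 146601/295 = 1159784549/295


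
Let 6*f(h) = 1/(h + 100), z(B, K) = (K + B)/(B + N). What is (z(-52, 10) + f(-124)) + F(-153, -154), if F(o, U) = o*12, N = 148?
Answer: -16528/9 ≈ -1836.4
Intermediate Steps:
z(B, K) = (B + K)/(148 + B) (z(B, K) = (K + B)/(B + 148) = (B + K)/(148 + B))
f(h) = 1/(6*(100 + h)) (f(h) = 1/(6*(h + 100)) = 1/(6*(100 + h)))
F(o, U) = 12*o
(z(-52, 10) + f(-124)) + F(-153, -154) = ((-52 + 10)/(148 - 52) + 1/(6*(100 - 124))) + 12*(-153) = (-42/96 + (1/6)/(-24)) - 1836 = ((1/96)*(-42) + (1/6)*(-1/24)) - 1836 = (-7/16 - 1/144) - 1836 = -4/9 - 1836 = -16528/9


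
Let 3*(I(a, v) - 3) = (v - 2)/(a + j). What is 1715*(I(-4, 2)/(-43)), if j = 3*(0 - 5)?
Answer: -5145/43 ≈ -119.65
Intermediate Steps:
j = -15 (j = 3*(-5) = -15)
I(a, v) = 3 + (-2 + v)/(3*(-15 + a)) (I(a, v) = 3 + ((v - 2)/(a - 15))/3 = 3 + ((-2 + v)/(-15 + a))/3 = 3 + (-2 + v)/(3*(-15 + a)))
1715*(I(-4, 2)/(-43)) = 1715*(((-137 + 2 + 9*(-4))/(3*(-15 - 4)))/(-43)) = 1715*(((1/3)*(-137 + 2 - 36)/(-19))*(-1/43)) = 1715*(((1/3)*(-1/19)*(-171))*(-1/43)) = 1715*(3*(-1/43)) = 1715*(-3/43) = -5145/43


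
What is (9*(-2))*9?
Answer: -162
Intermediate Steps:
(9*(-2))*9 = -18*9 = -162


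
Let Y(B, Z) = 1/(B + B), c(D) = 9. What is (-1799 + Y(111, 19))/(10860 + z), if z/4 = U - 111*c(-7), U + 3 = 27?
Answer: -399377/1545120 ≈ -0.25848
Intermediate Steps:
U = 24 (U = -3 + 27 = 24)
Y(B, Z) = 1/(2*B)
z = -3900 (z = 4*(24 - 111*9) = 4*(24 - 999) = 4*(-975) = -3900)
(-1799 + Y(111, 19))/(10860 + z) = (-1799 + (½)/111)/(10860 - 3900) = (-1799 + (½)*(1/111))/6960 = (-1799 + 1/222)*(1/6960) = -399377/222*1/6960 = -399377/1545120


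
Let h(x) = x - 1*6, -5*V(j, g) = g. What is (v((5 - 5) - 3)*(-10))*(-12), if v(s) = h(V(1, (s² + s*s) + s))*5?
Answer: -5400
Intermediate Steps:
V(j, g) = -g/5
h(x) = -6 + x (h(x) = x - 6 = -6 + x)
v(s) = -30 - s - 2*s² (v(s) = (-6 - ((s² + s*s) + s)/5)*5 = (-6 - ((s² + s²) + s)/5)*5 = (-6 - (2*s² + s)/5)*5 = (-6 - (s + 2*s²)/5)*5 = (-6 + (-2*s²/5 - s/5))*5 = (-6 - 2*s²/5 - s/5)*5 = -30 - s - 2*s²)
(v((5 - 5) - 3)*(-10))*(-12) = ((-30 - ((5 - 5) - 3)*(1 + 2*((5 - 5) - 3)))*(-10))*(-12) = ((-30 - (0 - 3)*(1 + 2*(0 - 3)))*(-10))*(-12) = ((-30 - 1*(-3)*(1 + 2*(-3)))*(-10))*(-12) = ((-30 - 1*(-3)*(1 - 6))*(-10))*(-12) = ((-30 - 1*(-3)*(-5))*(-10))*(-12) = ((-30 - 15)*(-10))*(-12) = -45*(-10)*(-12) = 450*(-12) = -5400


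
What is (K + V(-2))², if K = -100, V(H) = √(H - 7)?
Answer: 9991 - 600*I ≈ 9991.0 - 600.0*I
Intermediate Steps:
V(H) = √(-7 + H)
(K + V(-2))² = (-100 + √(-7 - 2))² = (-100 + √(-9))² = (-100 + 3*I)²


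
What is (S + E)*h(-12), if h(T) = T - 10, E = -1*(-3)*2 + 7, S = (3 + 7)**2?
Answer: -2486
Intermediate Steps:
S = 100 (S = 10**2 = 100)
E = 13 (E = 3*2 + 7 = 6 + 7 = 13)
h(T) = -10 + T
(S + E)*h(-12) = (100 + 13)*(-10 - 12) = 113*(-22) = -2486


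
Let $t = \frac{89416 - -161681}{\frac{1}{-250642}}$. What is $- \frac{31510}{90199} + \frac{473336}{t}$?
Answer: $- \frac{991569429303802}{2838357520030263} \approx -0.34935$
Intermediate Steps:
$t = -62935454274$ ($t = \frac{89416 + 161681}{- \frac{1}{250642}} = 251097 \left(-250642\right) = -62935454274$)
$- \frac{31510}{90199} + \frac{473336}{t} = - \frac{31510}{90199} + \frac{473336}{-62935454274} = \left(-31510\right) \frac{1}{90199} + 473336 \left(- \frac{1}{62935454274}\right) = - \frac{31510}{90199} - \frac{236668}{31467727137} = - \frac{991569429303802}{2838357520030263}$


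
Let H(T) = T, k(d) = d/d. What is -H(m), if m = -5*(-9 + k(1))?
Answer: -40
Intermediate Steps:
k(d) = 1
m = 40 (m = -5*(-9 + 1) = -5*(-8) = 40)
-H(m) = -1*40 = -40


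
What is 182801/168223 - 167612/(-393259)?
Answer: 100084331935/66155208757 ≈ 1.5129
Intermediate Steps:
182801/168223 - 167612/(-393259) = 182801*(1/168223) - 167612*(-1/393259) = 182801/168223 + 167612/393259 = 100084331935/66155208757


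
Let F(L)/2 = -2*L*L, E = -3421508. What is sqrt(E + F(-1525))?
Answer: 2*I*sqrt(3181002) ≈ 3567.1*I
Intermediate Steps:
F(L) = -4*L**2 (F(L) = 2*(-2*L*L) = 2*(-2*L**2) = -4*L**2)
sqrt(E + F(-1525)) = sqrt(-3421508 - 4*(-1525)**2) = sqrt(-3421508 - 4*2325625) = sqrt(-3421508 - 9302500) = sqrt(-12724008) = 2*I*sqrt(3181002)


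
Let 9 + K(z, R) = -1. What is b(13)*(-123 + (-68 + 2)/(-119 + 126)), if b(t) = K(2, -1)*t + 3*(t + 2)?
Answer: 78795/7 ≈ 11256.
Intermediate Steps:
K(z, R) = -10 (K(z, R) = -9 - 1 = -10)
b(t) = 6 - 7*t (b(t) = -10*t + 3*(t + 2) = -10*t + 3*(2 + t) = -10*t + (6 + 3*t) = 6 - 7*t)
b(13)*(-123 + (-68 + 2)/(-119 + 126)) = (6 - 7*13)*(-123 + (-68 + 2)/(-119 + 126)) = (6 - 91)*(-123 - 66/7) = -85*(-123 - 66*⅐) = -85*(-123 - 66/7) = -85*(-927/7) = 78795/7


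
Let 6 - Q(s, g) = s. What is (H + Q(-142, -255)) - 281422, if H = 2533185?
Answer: 2251911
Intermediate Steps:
Q(s, g) = 6 - s
(H + Q(-142, -255)) - 281422 = (2533185 + (6 - 1*(-142))) - 281422 = (2533185 + (6 + 142)) - 281422 = (2533185 + 148) - 281422 = 2533333 - 281422 = 2251911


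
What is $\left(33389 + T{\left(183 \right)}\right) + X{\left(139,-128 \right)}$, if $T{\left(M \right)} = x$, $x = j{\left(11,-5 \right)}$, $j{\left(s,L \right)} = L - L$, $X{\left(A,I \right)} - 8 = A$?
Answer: $33536$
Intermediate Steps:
$X{\left(A,I \right)} = 8 + A$
$j{\left(s,L \right)} = 0$
$x = 0$
$T{\left(M \right)} = 0$
$\left(33389 + T{\left(183 \right)}\right) + X{\left(139,-128 \right)} = \left(33389 + 0\right) + \left(8 + 139\right) = 33389 + 147 = 33536$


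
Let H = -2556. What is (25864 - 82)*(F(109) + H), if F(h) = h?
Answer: -63088554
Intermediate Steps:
(25864 - 82)*(F(109) + H) = (25864 - 82)*(109 - 2556) = 25782*(-2447) = -63088554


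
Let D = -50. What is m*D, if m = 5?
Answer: -250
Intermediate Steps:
m*D = 5*(-50) = -250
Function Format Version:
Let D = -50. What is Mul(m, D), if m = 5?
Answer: -250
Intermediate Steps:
Mul(m, D) = Mul(5, -50) = -250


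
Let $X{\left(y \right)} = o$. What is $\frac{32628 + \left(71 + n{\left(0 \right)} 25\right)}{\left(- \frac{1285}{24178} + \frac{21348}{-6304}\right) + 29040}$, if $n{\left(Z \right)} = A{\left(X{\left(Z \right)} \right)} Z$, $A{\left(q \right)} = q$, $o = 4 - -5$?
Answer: $\frac{622989980536}{553212214987} \approx 1.1261$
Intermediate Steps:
$o = 9$ ($o = 4 + 5 = 9$)
$X{\left(y \right)} = 9$
$n{\left(Z \right)} = 9 Z$
$\frac{32628 + \left(71 + n{\left(0 \right)} 25\right)}{\left(- \frac{1285}{24178} + \frac{21348}{-6304}\right) + 29040} = \frac{32628 + \left(71 + 9 \cdot 0 \cdot 25\right)}{\left(- \frac{1285}{24178} + \frac{21348}{-6304}\right) + 29040} = \frac{32628 + \left(71 + 0 \cdot 25\right)}{\left(\left(-1285\right) \frac{1}{24178} + 21348 \left(- \frac{1}{6304}\right)\right) + 29040} = \frac{32628 + \left(71 + 0\right)}{\left(- \frac{1285}{24178} - \frac{5337}{1576}\right) + 29040} = \frac{32628 + 71}{- \frac{65531573}{19052264} + 29040} = \frac{32699}{\frac{553212214987}{19052264}} = 32699 \cdot \frac{19052264}{553212214987} = \frac{622989980536}{553212214987}$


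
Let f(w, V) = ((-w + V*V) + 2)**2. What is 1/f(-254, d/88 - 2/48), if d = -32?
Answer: 4857532416/318751925640625 ≈ 1.5239e-5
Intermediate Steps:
f(w, V) = (2 + V**2 - w)**2 (f(w, V) = ((-w + V**2) + 2)**2 = ((V**2 - w) + 2)**2 = (2 + V**2 - w)**2)
1/f(-254, d/88 - 2/48) = 1/((2 + (-32/88 - 2/48)**2 - 1*(-254))**2) = 1/((2 + (-32*1/88 - 2*1/48)**2 + 254)**2) = 1/((2 + (-4/11 - 1/24)**2 + 254)**2) = 1/((2 + (-107/264)**2 + 254)**2) = 1/((2 + 11449/69696 + 254)**2) = 1/((17853625/69696)**2) = 1/(318751925640625/4857532416) = 4857532416/318751925640625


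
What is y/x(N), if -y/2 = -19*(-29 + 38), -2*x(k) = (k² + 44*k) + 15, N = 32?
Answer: -684/2447 ≈ -0.27953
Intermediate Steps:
x(k) = -15/2 - 22*k - k²/2 (x(k) = -((k² + 44*k) + 15)/2 = -(15 + k² + 44*k)/2 = -15/2 - 22*k - k²/2)
y = 342 (y = -(-38)*(-29 + 38) = -(-38)*9 = -2*(-171) = 342)
y/x(N) = 342/(-15/2 - 22*32 - ½*32²) = 342/(-15/2 - 704 - ½*1024) = 342/(-15/2 - 704 - 512) = 342/(-2447/2) = 342*(-2/2447) = -684/2447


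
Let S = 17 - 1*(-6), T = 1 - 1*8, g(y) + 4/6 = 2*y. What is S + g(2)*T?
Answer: -⅓ ≈ -0.33333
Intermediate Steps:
g(y) = -⅔ + 2*y
T = -7 (T = 1 - 8 = -7)
S = 23 (S = 17 + 6 = 23)
S + g(2)*T = 23 + (-⅔ + 2*2)*(-7) = 23 + (-⅔ + 4)*(-7) = 23 + (10/3)*(-7) = 23 - 70/3 = -⅓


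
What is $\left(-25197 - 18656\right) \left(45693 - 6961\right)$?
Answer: $-1698514396$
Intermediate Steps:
$\left(-25197 - 18656\right) \left(45693 - 6961\right) = \left(-43853\right) 38732 = -1698514396$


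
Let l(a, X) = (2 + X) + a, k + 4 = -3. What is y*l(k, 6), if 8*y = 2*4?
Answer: 1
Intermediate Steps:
k = -7 (k = -4 - 3 = -7)
l(a, X) = 2 + X + a
y = 1 (y = (2*4)/8 = (⅛)*8 = 1)
y*l(k, 6) = 1*(2 + 6 - 7) = 1*1 = 1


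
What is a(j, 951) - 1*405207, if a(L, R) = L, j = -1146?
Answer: -406353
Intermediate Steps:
a(j, 951) - 1*405207 = -1146 - 1*405207 = -1146 - 405207 = -406353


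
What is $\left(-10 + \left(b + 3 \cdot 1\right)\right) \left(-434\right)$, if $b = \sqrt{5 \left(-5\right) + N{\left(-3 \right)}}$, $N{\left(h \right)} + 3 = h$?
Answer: $3038 - 434 i \sqrt{31} \approx 3038.0 - 2416.4 i$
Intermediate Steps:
$N{\left(h \right)} = -3 + h$
$b = i \sqrt{31}$ ($b = \sqrt{5 \left(-5\right) - 6} = \sqrt{-25 - 6} = \sqrt{-31} = i \sqrt{31} \approx 5.5678 i$)
$\left(-10 + \left(b + 3 \cdot 1\right)\right) \left(-434\right) = \left(-10 + \left(i \sqrt{31} + 3 \cdot 1\right)\right) \left(-434\right) = \left(-10 + \left(i \sqrt{31} + 3\right)\right) \left(-434\right) = \left(-10 + \left(3 + i \sqrt{31}\right)\right) \left(-434\right) = \left(-7 + i \sqrt{31}\right) \left(-434\right) = 3038 - 434 i \sqrt{31}$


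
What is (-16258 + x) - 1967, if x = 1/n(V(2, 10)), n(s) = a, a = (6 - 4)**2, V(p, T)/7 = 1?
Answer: -72899/4 ≈ -18225.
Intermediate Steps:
V(p, T) = 7 (V(p, T) = 7*1 = 7)
a = 4 (a = 2**2 = 4)
n(s) = 4
x = 1/4 ≈ 0.25000
(-16258 + x) - 1967 = (-16258 + 1/4) - 1967 = -65031/4 - 1967 = -72899/4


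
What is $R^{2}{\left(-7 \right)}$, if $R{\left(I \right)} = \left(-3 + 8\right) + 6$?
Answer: $121$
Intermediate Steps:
$R{\left(I \right)} = 11$ ($R{\left(I \right)} = 5 + 6 = 11$)
$R^{2}{\left(-7 \right)} = 11^{2} = 121$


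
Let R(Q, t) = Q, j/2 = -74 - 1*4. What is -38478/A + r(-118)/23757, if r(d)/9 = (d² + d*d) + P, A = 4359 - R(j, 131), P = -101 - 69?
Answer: 23397076/11918095 ≈ 1.9632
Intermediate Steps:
j = -156 (j = 2*(-74 - 1*4) = 2*(-74 - 4) = 2*(-78) = -156)
P = -170
A = 4515 (A = 4359 - 1*(-156) = 4359 + 156 = 4515)
r(d) = -1530 + 18*d² (r(d) = 9*((d² + d*d) - 170) = 9*((d² + d²) - 170) = 9*(2*d² - 170) = 9*(-170 + 2*d²) = -1530 + 18*d²)
-38478/A + r(-118)/23757 = -38478/4515 + (-1530 + 18*(-118)²)/23757 = -38478*1/4515 + (-1530 + 18*13924)*(1/23757) = -12826/1505 + (-1530 + 250632)*(1/23757) = -12826/1505 + 249102*(1/23757) = -12826/1505 + 83034/7919 = 23397076/11918095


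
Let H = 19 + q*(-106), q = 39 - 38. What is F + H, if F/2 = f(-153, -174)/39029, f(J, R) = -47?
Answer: -3395617/39029 ≈ -87.002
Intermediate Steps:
q = 1
H = -87 (H = 19 + 1*(-106) = 19 - 106 = -87)
F = -94/39029 (F = 2*(-47/39029) = -94/39029 ≈ -0.0024085)
F + H = -94/39029 - 87 = -3395617/39029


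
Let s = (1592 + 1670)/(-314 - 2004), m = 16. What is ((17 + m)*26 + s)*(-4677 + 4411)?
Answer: -13899074/61 ≈ -2.2785e+5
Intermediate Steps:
s = -1631/1159 (s = 3262/(-2318) = 3262*(-1/2318) = -1631/1159 ≈ -1.4072)
((17 + m)*26 + s)*(-4677 + 4411) = ((17 + 16)*26 - 1631/1159)*(-4677 + 4411) = (33*26 - 1631/1159)*(-266) = (858 - 1631/1159)*(-266) = (992791/1159)*(-266) = -13899074/61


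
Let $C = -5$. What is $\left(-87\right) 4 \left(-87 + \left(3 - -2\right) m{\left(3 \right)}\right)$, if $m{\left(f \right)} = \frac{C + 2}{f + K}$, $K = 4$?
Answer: $\frac{217152}{7} \approx 31022.0$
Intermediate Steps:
$m{\left(f \right)} = - \frac{3}{4 + f}$ ($m{\left(f \right)} = \frac{-5 + 2}{f + 4} = - \frac{3}{4 + f}$)
$\left(-87\right) 4 \left(-87 + \left(3 - -2\right) m{\left(3 \right)}\right) = \left(-87\right) 4 \left(-87 + \left(3 - -2\right) \left(- \frac{3}{4 + 3}\right)\right) = - 348 \left(-87 + \left(3 + 2\right) \left(- \frac{3}{7}\right)\right) = - 348 \left(-87 + 5 \left(\left(-3\right) \frac{1}{7}\right)\right) = - 348 \left(-87 + 5 \left(- \frac{3}{7}\right)\right) = - 348 \left(-87 - \frac{15}{7}\right) = \left(-348\right) \left(- \frac{624}{7}\right) = \frac{217152}{7}$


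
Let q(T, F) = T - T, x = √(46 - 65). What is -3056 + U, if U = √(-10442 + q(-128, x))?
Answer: -3056 + I*√10442 ≈ -3056.0 + 102.19*I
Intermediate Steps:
x = I*√19 (x = √(-19) = I*√19 ≈ 4.3589*I)
q(T, F) = 0
U = I*√10442 (U = √(-10442 + 0) = √(-10442) = I*√10442 ≈ 102.19*I)
-3056 + U = -3056 + I*√10442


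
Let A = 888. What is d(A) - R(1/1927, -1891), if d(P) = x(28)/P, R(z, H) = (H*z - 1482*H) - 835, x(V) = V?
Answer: -1198518787547/427794 ≈ -2.8016e+6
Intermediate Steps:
R(z, H) = -835 - 1482*H + H*z (R(z, H) = (-1482*H + H*z) - 835 = -835 - 1482*H + H*z)
d(P) = 28/P
d(A) - R(1/1927, -1891) = 28/888 - (-835 - 1482*(-1891) - 1891/1927) = 28*(1/888) - (-835 + 2802462 - 1891*1/1927) = 7/222 - (-835 + 2802462 - 1891/1927) = 7/222 - 1*5398733338/1927 = 7/222 - 5398733338/1927 = -1198518787547/427794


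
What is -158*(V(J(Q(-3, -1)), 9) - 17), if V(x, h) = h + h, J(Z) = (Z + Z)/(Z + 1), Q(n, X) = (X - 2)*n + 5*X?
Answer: -158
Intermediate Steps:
Q(n, X) = 5*X + n*(-2 + X) (Q(n, X) = (-2 + X)*n + 5*X = n*(-2 + X) + 5*X = 5*X + n*(-2 + X))
J(Z) = 2*Z/(1 + Z) (J(Z) = (2*Z)/(1 + Z) = 2*Z/(1 + Z))
V(x, h) = 2*h
-158*(V(J(Q(-3, -1)), 9) - 17) = -158*(2*9 - 17) = -158*(18 - 17) = -158*1 = -158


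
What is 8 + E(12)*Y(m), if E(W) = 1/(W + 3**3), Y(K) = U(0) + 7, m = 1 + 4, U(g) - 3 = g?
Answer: 322/39 ≈ 8.2564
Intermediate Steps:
U(g) = 3 + g
m = 5
Y(K) = 10 (Y(K) = (3 + 0) + 7 = 3 + 7 = 10)
E(W) = 1/(27 + W) (E(W) = 1/(W + 27) = 1/(27 + W))
8 + E(12)*Y(m) = 8 + 10/(27 + 12) = 8 + 10/39 = 322/39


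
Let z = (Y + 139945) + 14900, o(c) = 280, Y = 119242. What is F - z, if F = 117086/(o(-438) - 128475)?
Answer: -35136700051/128195 ≈ -2.7409e+5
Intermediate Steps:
z = 274087 (z = (119242 + 139945) + 14900 = 259187 + 14900 = 274087)
F = -117086/128195 (F = 117086/(280 - 128475) = 117086/(-128195) = 117086*(-1/128195) = -117086/128195 ≈ -0.91334)
F - z = -117086/128195 - 1*274087 = -117086/128195 - 274087 = -35136700051/128195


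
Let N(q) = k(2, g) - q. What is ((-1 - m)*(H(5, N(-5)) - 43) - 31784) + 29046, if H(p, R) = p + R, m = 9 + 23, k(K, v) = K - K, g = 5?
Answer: -1649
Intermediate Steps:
k(K, v) = 0
m = 32
N(q) = -q (N(q) = 0 - q = -q)
H(p, R) = R + p
((-1 - m)*(H(5, N(-5)) - 43) - 31784) + 29046 = ((-1 - 1*32)*((-1*(-5) + 5) - 43) - 31784) + 29046 = ((-1 - 32)*((5 + 5) - 43) - 31784) + 29046 = (-33*(10 - 43) - 31784) + 29046 = (-33*(-33) - 31784) + 29046 = (1089 - 31784) + 29046 = -30695 + 29046 = -1649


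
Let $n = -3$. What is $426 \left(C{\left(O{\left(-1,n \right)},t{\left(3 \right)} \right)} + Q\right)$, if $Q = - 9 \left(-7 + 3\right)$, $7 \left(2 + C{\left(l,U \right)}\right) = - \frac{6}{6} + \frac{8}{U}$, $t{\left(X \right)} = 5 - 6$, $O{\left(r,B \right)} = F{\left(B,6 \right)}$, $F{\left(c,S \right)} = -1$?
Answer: $\frac{97554}{7} \approx 13936.0$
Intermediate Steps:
$O{\left(r,B \right)} = -1$
$t{\left(X \right)} = -1$ ($t{\left(X \right)} = 5 - 6 = -1$)
$C{\left(l,U \right)} = - \frac{15}{7} + \frac{8}{7 U}$ ($C{\left(l,U \right)} = -2 + \frac{- \frac{6}{6} + \frac{8}{U}}{7} = -2 + \frac{\left(-6\right) \frac{1}{6} + \frac{8}{U}}{7} = -2 + \frac{-1 + \frac{8}{U}}{7} = -2 - \left(\frac{1}{7} - \frac{8}{7 U}\right) = - \frac{15}{7} + \frac{8}{7 U}$)
$Q = 36$ ($Q = \left(-9\right) \left(-4\right) = 36$)
$426 \left(C{\left(O{\left(-1,n \right)},t{\left(3 \right)} \right)} + Q\right) = 426 \left(\frac{8 - -15}{7 \left(-1\right)} + 36\right) = 426 \left(\frac{1}{7} \left(-1\right) \left(8 + 15\right) + 36\right) = 426 \left(\frac{1}{7} \left(-1\right) 23 + 36\right) = 426 \left(- \frac{23}{7} + 36\right) = 426 \cdot \frac{229}{7} = \frac{97554}{7}$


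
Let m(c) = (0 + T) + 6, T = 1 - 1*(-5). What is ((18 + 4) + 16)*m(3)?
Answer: 456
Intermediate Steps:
T = 6 (T = 1 + 5 = 6)
m(c) = 12 (m(c) = (0 + 6) + 6 = 6 + 6 = 12)
((18 + 4) + 16)*m(3) = ((18 + 4) + 16)*12 = (22 + 16)*12 = 38*12 = 456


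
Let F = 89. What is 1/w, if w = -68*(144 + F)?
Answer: -1/15844 ≈ -6.3115e-5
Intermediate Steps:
w = -15844 (w = -68*(144 + 89) = -68*233 = -15844)
1/w = 1/(-15844) = -1/15844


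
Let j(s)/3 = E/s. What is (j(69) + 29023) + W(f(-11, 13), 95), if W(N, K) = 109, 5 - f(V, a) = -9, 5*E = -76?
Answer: 3350104/115 ≈ 29131.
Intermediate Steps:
E = -76/5 (E = (⅕)*(-76) = -76/5 ≈ -15.200)
f(V, a) = 14 (f(V, a) = 5 - 1*(-9) = 5 + 9 = 14)
j(s) = -228/(5*s) (j(s) = 3*(-76/(5*s)) = -228/(5*s))
(j(69) + 29023) + W(f(-11, 13), 95) = (-228/5/69 + 29023) + 109 = (-228/5*1/69 + 29023) + 109 = (-76/115 + 29023) + 109 = 3337569/115 + 109 = 3350104/115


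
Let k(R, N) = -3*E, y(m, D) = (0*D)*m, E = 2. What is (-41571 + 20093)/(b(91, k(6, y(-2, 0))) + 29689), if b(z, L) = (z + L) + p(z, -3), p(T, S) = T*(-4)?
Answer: -10739/14705 ≈ -0.73030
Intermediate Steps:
p(T, S) = -4*T
y(m, D) = 0 (y(m, D) = 0*m = 0)
k(R, N) = -6 (k(R, N) = -3*2 = -6)
b(z, L) = L - 3*z (b(z, L) = (z + L) - 4*z = (L + z) - 4*z = L - 3*z)
(-41571 + 20093)/(b(91, k(6, y(-2, 0))) + 29689) = (-41571 + 20093)/((-6 - 3*91) + 29689) = -21478/((-6 - 273) + 29689) = -21478/(-279 + 29689) = -21478/29410 = -21478*1/29410 = -10739/14705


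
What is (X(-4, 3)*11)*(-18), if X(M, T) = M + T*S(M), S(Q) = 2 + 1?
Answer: -990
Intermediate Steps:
S(Q) = 3
X(M, T) = M + 3*T (X(M, T) = M + T*3 = M + 3*T)
(X(-4, 3)*11)*(-18) = ((-4 + 3*3)*11)*(-18) = ((-4 + 9)*11)*(-18) = (5*11)*(-18) = 55*(-18) = -990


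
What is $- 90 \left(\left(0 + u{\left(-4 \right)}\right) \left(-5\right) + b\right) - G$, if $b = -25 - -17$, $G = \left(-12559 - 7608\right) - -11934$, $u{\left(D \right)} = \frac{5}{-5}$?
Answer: $8503$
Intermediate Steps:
$u{\left(D \right)} = -1$ ($u{\left(D \right)} = 5 \left(- \frac{1}{5}\right) = -1$)
$G = -8233$ ($G = \left(-12559 - 7608\right) + 11934 = -20167 + 11934 = -8233$)
$b = -8$ ($b = -25 + 17 = -8$)
$- 90 \left(\left(0 + u{\left(-4 \right)}\right) \left(-5\right) + b\right) - G = - 90 \left(\left(0 - 1\right) \left(-5\right) - 8\right) - -8233 = - 90 \left(\left(-1\right) \left(-5\right) - 8\right) + 8233 = - 90 \left(5 - 8\right) + 8233 = \left(-90\right) \left(-3\right) + 8233 = 270 + 8233 = 8503$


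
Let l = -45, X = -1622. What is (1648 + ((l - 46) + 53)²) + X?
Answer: 1470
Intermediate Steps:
(1648 + ((l - 46) + 53)²) + X = (1648 + ((-45 - 46) + 53)²) - 1622 = (1648 + (-91 + 53)²) - 1622 = (1648 + (-38)²) - 1622 = (1648 + 1444) - 1622 = 3092 - 1622 = 1470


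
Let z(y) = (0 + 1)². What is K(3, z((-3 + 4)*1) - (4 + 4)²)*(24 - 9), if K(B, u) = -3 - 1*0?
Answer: -45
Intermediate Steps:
z(y) = 1 (z(y) = 1² = 1)
K(B, u) = -3 (K(B, u) = -3 + 0 = -3)
K(3, z((-3 + 4)*1) - (4 + 4)²)*(24 - 9) = -3*(24 - 9) = -3*15 = -45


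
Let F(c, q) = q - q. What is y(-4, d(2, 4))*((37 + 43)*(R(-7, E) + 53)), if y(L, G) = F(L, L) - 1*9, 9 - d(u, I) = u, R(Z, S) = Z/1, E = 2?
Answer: -33120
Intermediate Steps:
F(c, q) = 0
R(Z, S) = Z (R(Z, S) = Z*1 = Z)
d(u, I) = 9 - u
y(L, G) = -9 (y(L, G) = 0 - 1*9 = 0 - 9 = -9)
y(-4, d(2, 4))*((37 + 43)*(R(-7, E) + 53)) = -9*(37 + 43)*(-7 + 53) = -720*46 = -9*3680 = -33120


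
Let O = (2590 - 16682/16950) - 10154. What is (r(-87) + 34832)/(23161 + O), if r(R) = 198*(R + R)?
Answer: 1610250/66088117 ≈ 0.024365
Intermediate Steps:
O = -64113241/8475 (O = (2590 - 16682*1/16950) - 10154 = (2590 - 8341/8475) - 10154 = 21941909/8475 - 10154 = -64113241/8475 ≈ -7565.0)
r(R) = 396*R (r(R) = 198*(2*R) = 396*R)
(r(-87) + 34832)/(23161 + O) = (396*(-87) + 34832)/(23161 - 64113241/8475) = (-34452 + 34832)/(132176234/8475) = 380*(8475/132176234) = 1610250/66088117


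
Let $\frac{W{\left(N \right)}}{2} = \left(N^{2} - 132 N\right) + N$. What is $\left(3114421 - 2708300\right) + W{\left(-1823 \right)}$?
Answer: $7530405$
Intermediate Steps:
$W{\left(N \right)} = - 262 N + 2 N^{2}$ ($W{\left(N \right)} = 2 \left(\left(N^{2} - 132 N\right) + N\right) = 2 \left(N^{2} - 131 N\right) = - 262 N + 2 N^{2}$)
$\left(3114421 - 2708300\right) + W{\left(-1823 \right)} = \left(3114421 - 2708300\right) + 2 \left(-1823\right) \left(-131 - 1823\right) = 406121 + 2 \left(-1823\right) \left(-1954\right) = 406121 + 7124284 = 7530405$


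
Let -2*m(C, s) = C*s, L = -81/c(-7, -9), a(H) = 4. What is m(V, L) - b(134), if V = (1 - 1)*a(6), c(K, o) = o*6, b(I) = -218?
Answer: 218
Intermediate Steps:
c(K, o) = 6*o
V = 0 (V = (1 - 1)*4 = 0*4 = 0)
L = 3/2 (L = -81/(6*(-9)) = -81/(-54) = -81*(-1/54) = 3/2 ≈ 1.5000)
m(C, s) = -C*s/2
m(V, L) - b(134) = -½*0*3/2 - 1*(-218) = 0 + 218 = 218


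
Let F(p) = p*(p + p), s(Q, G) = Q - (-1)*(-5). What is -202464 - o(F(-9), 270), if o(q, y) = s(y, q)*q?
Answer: -245394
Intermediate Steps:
s(Q, G) = -5 + Q (s(Q, G) = Q - 1*5 = Q - 5 = -5 + Q)
F(p) = 2*p**2 (F(p) = p*(2*p) = 2*p**2)
o(q, y) = q*(-5 + y) (o(q, y) = (-5 + y)*q = q*(-5 + y))
-202464 - o(F(-9), 270) = -202464 - 2*(-9)**2*(-5 + 270) = -202464 - 2*81*265 = -202464 - 162*265 = -202464 - 1*42930 = -202464 - 42930 = -245394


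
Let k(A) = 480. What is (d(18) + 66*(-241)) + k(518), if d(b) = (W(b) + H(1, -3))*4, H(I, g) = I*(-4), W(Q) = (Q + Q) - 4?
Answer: -15314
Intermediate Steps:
W(Q) = -4 + 2*Q (W(Q) = 2*Q - 4 = -4 + 2*Q)
H(I, g) = -4*I
d(b) = -32 + 8*b (d(b) = ((-4 + 2*b) - 4*1)*4 = ((-4 + 2*b) - 4)*4 = (-8 + 2*b)*4 = -32 + 8*b)
(d(18) + 66*(-241)) + k(518) = ((-32 + 8*18) + 66*(-241)) + 480 = ((-32 + 144) - 15906) + 480 = (112 - 15906) + 480 = -15794 + 480 = -15314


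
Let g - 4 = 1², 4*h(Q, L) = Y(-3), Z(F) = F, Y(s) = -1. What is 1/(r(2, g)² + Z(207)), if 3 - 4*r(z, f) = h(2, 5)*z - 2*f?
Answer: 64/13977 ≈ 0.0045789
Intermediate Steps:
h(Q, L) = -¼ (h(Q, L) = (¼)*(-1) = -¼)
g = 5 (g = 4 + 1² = 4 + 1 = 5)
r(z, f) = ¾ + f/2 + z/16 (r(z, f) = ¾ - (-z/4 - 2*f)/4 = ¾ - (-2*f - z/4)/4 = ¾ + (f/2 + z/16) = ¾ + f/2 + z/16)
1/(r(2, g)² + Z(207)) = 1/((¾ + (½)*5 + (1/16)*2)² + 207) = 1/((¾ + 5/2 + ⅛)² + 207) = 1/((27/8)² + 207) = 1/(729/64 + 207) = 1/(13977/64) = 64/13977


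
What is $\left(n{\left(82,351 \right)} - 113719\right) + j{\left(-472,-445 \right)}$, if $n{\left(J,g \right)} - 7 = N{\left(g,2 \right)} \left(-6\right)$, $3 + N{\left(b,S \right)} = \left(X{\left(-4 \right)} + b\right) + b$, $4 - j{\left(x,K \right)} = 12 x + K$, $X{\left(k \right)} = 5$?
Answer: $-111823$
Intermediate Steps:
$j{\left(x,K \right)} = 4 - K - 12 x$ ($j{\left(x,K \right)} = 4 - \left(12 x + K\right) = 4 - \left(K + 12 x\right) = 4 - K - 12 x$)
$N{\left(b,S \right)} = 2 + 2 b$ ($N{\left(b,S \right)} = -3 + \left(\left(5 + b\right) + b\right) = -3 + \left(5 + 2 b\right) = 2 + 2 b$)
$n{\left(J,g \right)} = -5 - 12 g$ ($n{\left(J,g \right)} = 7 + \left(2 + 2 g\right) \left(-6\right) = 7 - \left(12 + 12 g\right) = -5 - 12 g$)
$\left(n{\left(82,351 \right)} - 113719\right) + j{\left(-472,-445 \right)} = \left(\left(-5 - 4212\right) - 113719\right) - -6113 = \left(\left(-5 - 4212\right) - 113719\right) + \left(4 + 445 + 5664\right) = \left(-4217 - 113719\right) + 6113 = -117936 + 6113 = -111823$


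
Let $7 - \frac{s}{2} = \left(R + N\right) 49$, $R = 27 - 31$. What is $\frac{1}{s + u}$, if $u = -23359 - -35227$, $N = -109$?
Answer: $\frac{1}{22956} \approx 4.3562 \cdot 10^{-5}$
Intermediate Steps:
$R = -4$
$u = 11868$ ($u = -23359 + 35227 = 11868$)
$s = 11088$ ($s = 14 - 2 \left(-4 - 109\right) 49 = 14 - 2 \left(\left(-113\right) 49\right) = 14 - -11074 = 14 + 11074 = 11088$)
$\frac{1}{s + u} = \frac{1}{11088 + 11868} = \frac{1}{22956}$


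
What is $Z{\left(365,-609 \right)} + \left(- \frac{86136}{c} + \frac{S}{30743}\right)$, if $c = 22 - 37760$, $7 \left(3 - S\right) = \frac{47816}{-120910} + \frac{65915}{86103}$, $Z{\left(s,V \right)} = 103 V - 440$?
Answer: $- \frac{190730521442632527931037}{3019573730434013955} \approx -63165.0$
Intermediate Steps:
$Z{\left(s,V \right)} = -440 + 103 V$
$S = \frac{15340879052}{5205356865}$ ($S = 3 - \frac{\frac{47816}{-120910} + \frac{65915}{86103}}{7} = 3 - \frac{47816 \left(- \frac{1}{120910}\right) + 65915 \cdot \frac{1}{86103}}{7} = 3 - \frac{- \frac{23908}{60455} + \frac{65915}{86103}}{7} = 3 - \frac{275191543}{5205356865} = \frac{15340879052}{5205356865} \approx 2.9471$)
$c = -37738$ ($c = 22 - 37760 = -37738$)
$Z{\left(365,-609 \right)} + \left(- \frac{86136}{c} + \frac{S}{30743}\right) = \left(-440 + 103 \left(-609\right)\right) + \left(- \frac{86136}{-37738} + \frac{15340879052}{5205356865 \cdot 30743}\right) = \left(-440 - 62727\right) + \left(\left(-86136\right) \left(- \frac{1}{37738}\right) + \frac{15340879052}{5205356865} \cdot \frac{1}{30743}\right) = -63167 + \left(\frac{43068}{18869} + \frac{15340879052}{160028286100695}\right) = -63167 + \frac{6892387692831564448}{3019573730434013955} = - \frac{190730521442632527931037}{3019573730434013955}$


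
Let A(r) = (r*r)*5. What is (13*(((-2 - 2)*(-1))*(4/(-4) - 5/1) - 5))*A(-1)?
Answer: -1885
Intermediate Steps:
A(r) = 5*r**2 (A(r) = r**2*5 = 5*r**2)
(13*(((-2 - 2)*(-1))*(4/(-4) - 5/1) - 5))*A(-1) = (13*(((-2 - 2)*(-1))*(4/(-4) - 5/1) - 5))*(5*(-1)**2) = (13*((-4*(-1))*(4*(-1/4) - 5*1) - 5))*(5*1) = (13*(4*(-1 - 5) - 5))*5 = (13*(4*(-6) - 5))*5 = (13*(-24 - 5))*5 = (13*(-29))*5 = -377*5 = -1885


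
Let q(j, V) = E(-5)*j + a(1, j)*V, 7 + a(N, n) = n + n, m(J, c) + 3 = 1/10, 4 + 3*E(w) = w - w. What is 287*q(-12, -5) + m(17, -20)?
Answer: 490741/10 ≈ 49074.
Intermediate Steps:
E(w) = -4/3 (E(w) = -4/3 + (w - w)/3 = -4/3 + (1/3)*0 = -4/3 + 0 = -4/3)
m(J, c) = -29/10 (m(J, c) = -3 + 1/10 = -29/10)
a(N, n) = -7 + 2*n (a(N, n) = -7 + (n + n) = -7 + 2*n)
q(j, V) = -4*j/3 + V*(-7 + 2*j) (q(j, V) = -4*j/3 + (-7 + 2*j)*V = -4*j/3 + V*(-7 + 2*j))
287*q(-12, -5) + m(17, -20) = 287*(-4/3*(-12) - 5*(-7 + 2*(-12))) - 29/10 = 287*(16 - 5*(-7 - 24)) - 29/10 = 287*(16 - 5*(-31)) - 29/10 = 287*(16 + 155) - 29/10 = 287*171 - 29/10 = 49077 - 29/10 = 490741/10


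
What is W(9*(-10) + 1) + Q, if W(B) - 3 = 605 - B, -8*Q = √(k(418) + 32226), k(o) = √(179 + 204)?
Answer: 697 - √(32226 + √383)/8 ≈ 674.55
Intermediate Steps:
k(o) = √383
Q = -√(32226 + √383)/8 (Q = -√(√383 + 32226)/8 = -√(32226 + √383)/8 ≈ -22.446)
W(B) = 608 - B (W(B) = 3 + (605 - B) = 608 - B)
W(9*(-10) + 1) + Q = (608 - (9*(-10) + 1)) - √(32226 + √383)/8 = (608 - (-90 + 1)) - √(32226 + √383)/8 = (608 - 1*(-89)) - √(32226 + √383)/8 = (608 + 89) - √(32226 + √383)/8 = 697 - √(32226 + √383)/8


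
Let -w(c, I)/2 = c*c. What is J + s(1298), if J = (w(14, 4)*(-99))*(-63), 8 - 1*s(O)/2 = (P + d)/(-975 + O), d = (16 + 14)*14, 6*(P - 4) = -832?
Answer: -2369098184/969 ≈ -2.4449e+6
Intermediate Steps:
P = -404/3 (P = 4 + (⅙)*(-832) = 4 - 416/3 = -404/3 ≈ -134.67)
d = 420 (d = 30*14 = 420)
s(O) = 16 - 1712/(3*(-975 + O)) (s(O) = 16 - 2*(-404/3 + 420)/(-975 + O) = 16 - 1712/(3*(-975 + O)))
w(c, I) = -2*c² (w(c, I) = -2*c*c = -2*c²)
J = -2444904 (J = (-2*14²*(-99))*(-63) = (-2*196*(-99))*(-63) = -392*(-99)*(-63) = 38808*(-63) = -2444904)
J + s(1298) = -2444904 + 16*(-3032 + 3*1298)/(3*(-975 + 1298)) = -2444904 + (16/3)*(-3032 + 3894)/323 = -2444904 + (16/3)*(1/323)*862 = -2444904 + 13792/969 = -2369098184/969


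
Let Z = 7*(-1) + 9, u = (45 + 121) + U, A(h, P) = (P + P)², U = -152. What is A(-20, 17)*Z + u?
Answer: 2326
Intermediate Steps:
A(h, P) = 4*P² (A(h, P) = (2*P)² = 4*P²)
u = 14 (u = (45 + 121) - 152 = 166 - 152 = 14)
Z = 2 (Z = -7 + 9 = 2)
A(-20, 17)*Z + u = (4*17²)*2 + 14 = (4*289)*2 + 14 = 1156*2 + 14 = 2312 + 14 = 2326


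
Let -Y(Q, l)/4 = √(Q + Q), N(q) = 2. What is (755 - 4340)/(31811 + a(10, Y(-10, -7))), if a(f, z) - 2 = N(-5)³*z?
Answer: -38016535/337362483 - 76480*I*√5/337362483 ≈ -0.11269 - 0.00050692*I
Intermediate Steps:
Y(Q, l) = -4*√2*√Q (Y(Q, l) = -4*√(Q + Q) = -4*√2*√Q)
a(f, z) = 2 + 8*z (a(f, z) = 2 + 2³*z = 2 + 8*z)
(755 - 4340)/(31811 + a(10, Y(-10, -7))) = (755 - 4340)/(31811 + (2 + 8*(-4*√2*√(-10)))) = -3585/(31811 + (2 + 8*(-4*√2*I*√10))) = -3585/(31811 + (2 + 8*(-8*I*√5))) = -3585/(31811 + (2 - 64*I*√5)) = -3585/(31813 - 64*I*√5)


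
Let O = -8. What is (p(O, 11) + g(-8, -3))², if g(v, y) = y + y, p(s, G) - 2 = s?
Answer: 144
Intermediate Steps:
p(s, G) = 2 + s
g(v, y) = 2*y
(p(O, 11) + g(-8, -3))² = ((2 - 8) + 2*(-3))² = (-6 - 6)² = (-12)² = 144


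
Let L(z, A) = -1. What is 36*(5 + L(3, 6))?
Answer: 144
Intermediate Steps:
36*(5 + L(3, 6)) = 36*(5 - 1) = 36*4 = 144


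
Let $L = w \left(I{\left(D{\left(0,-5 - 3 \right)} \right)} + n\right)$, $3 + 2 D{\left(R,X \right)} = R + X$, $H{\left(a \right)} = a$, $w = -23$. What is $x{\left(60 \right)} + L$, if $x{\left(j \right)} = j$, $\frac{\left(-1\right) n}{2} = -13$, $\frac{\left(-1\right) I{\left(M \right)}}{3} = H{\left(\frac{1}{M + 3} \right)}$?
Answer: $- \frac{2828}{5} \approx -565.6$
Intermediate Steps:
$D{\left(R,X \right)} = - \frac{3}{2} + \frac{R}{2} + \frac{X}{2}$ ($D{\left(R,X \right)} = - \frac{3}{2} + \frac{R + X}{2} = - \frac{3}{2} + \left(\frac{R}{2} + \frac{X}{2}\right) = - \frac{3}{2} + \frac{R}{2} + \frac{X}{2}$)
$I{\left(M \right)} = - \frac{3}{3 + M}$ ($I{\left(M \right)} = - \frac{3}{M + 3} = - \frac{3}{3 + M}$)
$n = 26$ ($n = \left(-2\right) \left(-13\right) = 26$)
$L = - \frac{3128}{5}$ ($L = - 23 \left(- \frac{3}{3 + \left(- \frac{3}{2} + \frac{1}{2} \cdot 0 + \frac{-5 - 3}{2}\right)} + 26\right) = - 23 \left(- \frac{3}{3 + \left(- \frac{3}{2} + 0 + \frac{-5 - 3}{2}\right)} + 26\right) = - 23 \left(- \frac{3}{3 + \left(- \frac{3}{2} + 0 + \frac{1}{2} \left(-8\right)\right)} + 26\right) = - 23 \left(- \frac{3}{3 - \frac{11}{2}} + 26\right) = - 23 \left(- \frac{3}{- \frac{5}{2}} + 26\right) = - 23 \left(\left(-3\right) \left(- \frac{2}{5}\right) + 26\right) = - 23 \left(\frac{6}{5} + 26\right) = \left(-23\right) \frac{136}{5} = - \frac{3128}{5} \approx -625.6$)
$x{\left(60 \right)} + L = 60 - \frac{3128}{5} = - \frac{2828}{5}$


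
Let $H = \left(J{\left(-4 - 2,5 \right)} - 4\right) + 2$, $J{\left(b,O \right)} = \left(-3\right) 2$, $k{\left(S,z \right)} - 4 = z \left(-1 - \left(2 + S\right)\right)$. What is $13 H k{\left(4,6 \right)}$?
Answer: $3952$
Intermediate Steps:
$k{\left(S,z \right)} = 4 + z \left(-3 - S\right)$ ($k{\left(S,z \right)} = 4 + z \left(-1 - \left(2 + S\right)\right) = 4 + z \left(-3 - S\right)$)
$J{\left(b,O \right)} = -6$
$H = -8$ ($H = \left(-6 - 4\right) + 2 = -10 + 2 = -8$)
$13 H k{\left(4,6 \right)} = 13 \left(-8\right) \left(4 - 18 - 4 \cdot 6\right) = - 104 \left(4 - 18 - 24\right) = \left(-104\right) \left(-38\right) = 3952$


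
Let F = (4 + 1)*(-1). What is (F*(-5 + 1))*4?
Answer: 80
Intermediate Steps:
F = -5 (F = 5*(-1) = -5)
(F*(-5 + 1))*4 = -5*(-5 + 1)*4 = -5*(-4)*4 = 20*4 = 80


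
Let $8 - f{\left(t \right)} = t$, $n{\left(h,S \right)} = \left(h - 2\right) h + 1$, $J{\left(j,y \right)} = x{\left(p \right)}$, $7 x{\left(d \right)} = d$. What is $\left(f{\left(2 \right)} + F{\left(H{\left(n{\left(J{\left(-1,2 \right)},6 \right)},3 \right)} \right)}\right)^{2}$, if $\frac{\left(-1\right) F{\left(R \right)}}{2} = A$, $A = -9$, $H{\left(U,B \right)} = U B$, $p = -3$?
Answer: $576$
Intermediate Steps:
$x{\left(d \right)} = \frac{d}{7}$
$J{\left(j,y \right)} = - \frac{3}{7}$ ($J{\left(j,y \right)} = \frac{1}{7} \left(-3\right) = - \frac{3}{7}$)
$n{\left(h,S \right)} = 1 + h \left(-2 + h\right)$ ($n{\left(h,S \right)} = \left(-2 + h\right) h + 1 = h \left(-2 + h\right) + 1 = 1 + h \left(-2 + h\right)$)
$H{\left(U,B \right)} = B U$
$f{\left(t \right)} = 8 - t$
$F{\left(R \right)} = 18$ ($F{\left(R \right)} = \left(-2\right) \left(-9\right) = 18$)
$\left(f{\left(2 \right)} + F{\left(H{\left(n{\left(J{\left(-1,2 \right)},6 \right)},3 \right)} \right)}\right)^{2} = \left(\left(8 - 2\right) + 18\right)^{2} = \left(6 + 18\right)^{2} = 24^{2} = 576$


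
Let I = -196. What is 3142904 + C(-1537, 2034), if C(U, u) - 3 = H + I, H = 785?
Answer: 3143496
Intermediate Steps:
C(U, u) = 592 (C(U, u) = 3 + (785 - 196) = 3 + 589 = 592)
3142904 + C(-1537, 2034) = 3142904 + 592 = 3143496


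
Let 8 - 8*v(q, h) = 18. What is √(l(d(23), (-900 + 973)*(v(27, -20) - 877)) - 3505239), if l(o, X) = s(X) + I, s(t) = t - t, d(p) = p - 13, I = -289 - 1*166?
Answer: I*√3505694 ≈ 1872.3*I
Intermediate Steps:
v(q, h) = -5/4 (v(q, h) = 1 - ⅛*18 = 1 - 9/4 = -5/4)
I = -455 (I = -289 - 166 = -455)
d(p) = -13 + p
s(t) = 0
l(o, X) = -455 (l(o, X) = 0 - 455 = -455)
√(l(d(23), (-900 + 973)*(v(27, -20) - 877)) - 3505239) = √(-455 - 3505239) = √(-3505694) = I*√3505694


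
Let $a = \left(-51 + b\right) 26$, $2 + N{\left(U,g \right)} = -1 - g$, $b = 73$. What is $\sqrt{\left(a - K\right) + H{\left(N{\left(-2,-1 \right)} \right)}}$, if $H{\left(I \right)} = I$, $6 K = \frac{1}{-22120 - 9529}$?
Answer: $\frac{\sqrt{20554046994414}}{189894} \approx 23.875$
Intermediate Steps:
$K = - \frac{1}{189894}$ ($K = \frac{1}{6 \left(-22120 - 9529\right)} = \frac{1}{6 \left(-31649\right)} = \frac{1}{6} \left(- \frac{1}{31649}\right) = - \frac{1}{189894} \approx -5.2661 \cdot 10^{-6}$)
$N{\left(U,g \right)} = -3 - g$ ($N{\left(U,g \right)} = -2 - \left(1 + g\right) = -3 - g$)
$a = 572$ ($a = \left(-51 + 73\right) 26 = 22 \cdot 26 = 572$)
$\sqrt{\left(a - K\right) + H{\left(N{\left(-2,-1 \right)} \right)}} = \sqrt{\left(572 - - \frac{1}{189894}\right) - 2} = \sqrt{\left(572 + \frac{1}{189894}\right) + \left(-3 + 1\right)} = \sqrt{\frac{108619369}{189894} - 2} = \sqrt{\frac{108239581}{189894}} = \frac{\sqrt{20554046994414}}{189894}$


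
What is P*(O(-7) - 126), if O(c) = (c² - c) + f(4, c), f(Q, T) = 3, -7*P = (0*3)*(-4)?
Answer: 0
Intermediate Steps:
P = 0 (P = -0*3*(-4)/7 = -0*(-4) = -⅐*0 = 0)
O(c) = 3 + c² - c (O(c) = (c² - c) + 3 = 3 + c² - c)
P*(O(-7) - 126) = 0*((3 + (-7)² - 1*(-7)) - 126) = 0*((3 + 49 + 7) - 126) = 0*(59 - 126) = 0*(-67) = 0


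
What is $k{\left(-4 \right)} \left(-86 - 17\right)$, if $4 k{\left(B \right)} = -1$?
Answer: $\frac{103}{4} \approx 25.75$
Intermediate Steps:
$k{\left(B \right)} = - \frac{1}{4}$ ($k{\left(B \right)} = \frac{1}{4} \left(-1\right) = - \frac{1}{4}$)
$k{\left(-4 \right)} \left(-86 - 17\right) = - \frac{-86 - 17}{4} = \left(- \frac{1}{4}\right) \left(-103\right) = \frac{103}{4}$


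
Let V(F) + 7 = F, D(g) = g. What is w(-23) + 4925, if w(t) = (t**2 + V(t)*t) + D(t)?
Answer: 6121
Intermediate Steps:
V(F) = -7 + F
w(t) = t + t**2 + t*(-7 + t) (w(t) = (t**2 + (-7 + t)*t) + t = (t**2 + t*(-7 + t)) + t = t + t**2 + t*(-7 + t))
w(-23) + 4925 = 2*(-23)*(-3 - 23) + 4925 = 2*(-23)*(-26) + 4925 = 1196 + 4925 = 6121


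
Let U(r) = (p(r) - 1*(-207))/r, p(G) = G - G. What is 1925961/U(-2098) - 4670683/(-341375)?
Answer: -459793816561123/23554875 ≈ -1.9520e+7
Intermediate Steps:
p(G) = 0
U(r) = 207/r (U(r) = (0 - 1*(-207))/r = (0 + 207)/r = 207/r)
1925961/U(-2098) - 4670683/(-341375) = 1925961/((207/(-2098))) - 4670683/(-341375) = 1925961/((207*(-1/2098))) - 4670683*(-1/341375) = 1925961/(-207/2098) + 4670683/341375 = 1925961*(-2098/207) + 4670683/341375 = -1346888726/69 + 4670683/341375 = -459793816561123/23554875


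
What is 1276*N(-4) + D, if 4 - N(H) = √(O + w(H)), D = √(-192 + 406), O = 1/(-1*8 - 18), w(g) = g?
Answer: 5104 + √214 - 638*I*√2730/13 ≈ 5118.6 - 2564.2*I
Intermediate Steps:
O = -1/26 (O = 1/(-8 - 18) = 1/(-26) = -1/26 ≈ -0.038462)
D = √214 ≈ 14.629
N(H) = 4 - √(-1/26 + H)
1276*N(-4) + D = 1276*(4 - √(-26 + 676*(-4))/26) + √214 = 1276*(4 - √(-26 - 2704)/26) + √214 = 1276*(4 - I*√2730/26) + √214 = (5104 - 638*I*√2730/13) + √214 = 5104 + √214 - 638*I*√2730/13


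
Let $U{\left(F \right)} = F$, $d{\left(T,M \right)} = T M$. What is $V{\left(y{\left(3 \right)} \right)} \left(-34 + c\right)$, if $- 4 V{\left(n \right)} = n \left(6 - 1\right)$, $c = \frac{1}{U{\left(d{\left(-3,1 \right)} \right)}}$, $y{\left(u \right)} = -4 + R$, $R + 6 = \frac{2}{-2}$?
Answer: $- \frac{5665}{12} \approx -472.08$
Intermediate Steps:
$d{\left(T,M \right)} = M T$
$R = -7$ ($R = -6 + \frac{2}{-2} = -6 + 2 \left(- \frac{1}{2}\right) = -6 - 1 = -7$)
$y{\left(u \right)} = -11$ ($y{\left(u \right)} = -4 - 7 = -11$)
$c = - \frac{1}{3}$ ($c = \frac{1}{1 \left(-3\right)} = \frac{1}{-3} = - \frac{1}{3} \approx -0.33333$)
$V{\left(n \right)} = - \frac{5 n}{4}$ ($V{\left(n \right)} = - \frac{n \left(6 - 1\right)}{4} = - \frac{n 5}{4} = - \frac{5 n}{4}$)
$V{\left(y{\left(3 \right)} \right)} \left(-34 + c\right) = \left(- \frac{5}{4}\right) \left(-11\right) \left(-34 - \frac{1}{3}\right) = \frac{55}{4} \left(- \frac{103}{3}\right) = - \frac{5665}{12}$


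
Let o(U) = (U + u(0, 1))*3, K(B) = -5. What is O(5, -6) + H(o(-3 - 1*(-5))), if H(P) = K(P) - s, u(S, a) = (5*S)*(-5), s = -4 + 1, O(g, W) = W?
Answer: -8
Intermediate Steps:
s = -3
u(S, a) = -25*S
o(U) = 3*U (o(U) = (U - 25*0)*3 = (U + 0)*3 = U*3 = 3*U)
H(P) = -2 (H(P) = -5 - 1*(-3) = -5 + 3 = -2)
O(5, -6) + H(o(-3 - 1*(-5))) = -6 - 2 = -8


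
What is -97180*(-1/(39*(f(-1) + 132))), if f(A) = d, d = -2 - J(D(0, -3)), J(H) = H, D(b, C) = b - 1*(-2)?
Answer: 24295/1248 ≈ 19.467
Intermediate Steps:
D(b, C) = 2 + b (D(b, C) = b + 2 = 2 + b)
d = -4 (d = -2 - (2 + 0) = -2 - 1*2 = -2 - 2 = -4)
f(A) = -4
-97180*(-1/(39*(f(-1) + 132))) = -97180*(-1/(39*(-4 + 132))) = -97180/((-39*128)) = -97180/(-4992) = -97180*(-1/4992) = 24295/1248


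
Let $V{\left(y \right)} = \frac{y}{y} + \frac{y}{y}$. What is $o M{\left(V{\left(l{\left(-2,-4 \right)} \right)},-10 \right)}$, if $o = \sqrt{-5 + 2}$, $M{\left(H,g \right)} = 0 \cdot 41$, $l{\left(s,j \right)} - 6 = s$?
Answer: $0$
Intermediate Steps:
$l{\left(s,j \right)} = 6 + s$
$V{\left(y \right)} = 2$ ($V{\left(y \right)} = 1 + 1 = 2$)
$M{\left(H,g \right)} = 0$
$o = i \sqrt{3}$ ($o = \sqrt{-3} = i \sqrt{3} \approx 1.732 i$)
$o M{\left(V{\left(l{\left(-2,-4 \right)} \right)},-10 \right)} = i \sqrt{3} \cdot 0 = 0$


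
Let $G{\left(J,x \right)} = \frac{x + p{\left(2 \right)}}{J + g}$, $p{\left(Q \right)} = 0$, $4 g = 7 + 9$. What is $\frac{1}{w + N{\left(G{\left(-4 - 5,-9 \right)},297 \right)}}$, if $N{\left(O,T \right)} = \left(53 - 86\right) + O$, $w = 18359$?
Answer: $\frac{5}{91639} \approx 5.4562 \cdot 10^{-5}$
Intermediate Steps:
$g = 4$ ($g = \frac{7 + 9}{4} = \frac{1}{4} \cdot 16 = 4$)
$G{\left(J,x \right)} = \frac{x}{4 + J}$ ($G{\left(J,x \right)} = \frac{x + 0}{J + 4} = \frac{x}{4 + J}$)
$N{\left(O,T \right)} = -33 + O$
$\frac{1}{w + N{\left(G{\left(-4 - 5,-9 \right)},297 \right)}} = \frac{1}{18359 - \left(33 + \frac{9}{4 - 9}\right)} = \frac{1}{18359 - \left(33 + \frac{9}{-5}\right)} = \frac{1}{18359 - \frac{156}{5}} = \frac{1}{\frac{91639}{5}} = \frac{5}{91639}$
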